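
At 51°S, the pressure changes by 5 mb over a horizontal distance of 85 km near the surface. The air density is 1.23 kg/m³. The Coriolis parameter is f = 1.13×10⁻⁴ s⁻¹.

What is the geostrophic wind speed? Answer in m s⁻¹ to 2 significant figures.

Pressure gradient: |∂P/∂n| = 500 Pa / 85000 m = 5.88×10⁻³ Pa/m
Geostrophic balance (pressure-gradient force = Coriolis force):
V_g = (1/(fρ)) |∂P/∂n| = 5.88×10⁻³ / (1.13×10⁻⁴ × 1.23) = 42.3 m/s

42 m s⁻¹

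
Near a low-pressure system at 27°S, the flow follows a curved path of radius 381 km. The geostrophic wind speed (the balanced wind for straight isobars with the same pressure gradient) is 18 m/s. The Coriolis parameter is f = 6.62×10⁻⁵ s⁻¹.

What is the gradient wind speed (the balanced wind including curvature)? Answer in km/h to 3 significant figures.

Around a low, centrifugal force acts outward with Coriolis, so pressure-gradient force balances both:
(1/ρ)|∂P/∂n| = fV + V²/R  →  V² + fR·V − fR·V_g = 0
With fR = 6.62×10⁻⁵ × 381×10³ m = 25.2 m/s:
V = [−fR + √((fR)² + 4 fR V_g)]/2 = [−25.2 + √(25.2² + 4×25.2×18)]/2 = 12.1 m/s
Subgeostrophic (V < V_g = 18 m/s), as expected around a low.
Converting: 12.1 m/s × 3.6 = 43.7 km/h

43.7 km/h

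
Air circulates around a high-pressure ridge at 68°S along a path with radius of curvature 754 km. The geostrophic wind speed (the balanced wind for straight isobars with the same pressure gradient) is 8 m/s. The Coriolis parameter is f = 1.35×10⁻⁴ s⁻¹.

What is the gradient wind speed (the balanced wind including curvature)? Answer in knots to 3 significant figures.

17.0 knots

Around a high, pressure-gradient force acts outward with centrifugal, so Coriolis balances both:
fV = (1/ρ)|∂P/∂n| + V²/R  →  V² − fR·V + fR·V_g = 0
With fR = 1.35×10⁻⁴ × 754×10³ m = 102 m/s:
V = [fR − √((fR)² − 4 fR V_g)]/2 = [102 − √(102² − 4×102×8)]/2 = 8.75 m/s
Supergeostrophic (V > V_g = 8 m/s), as expected around a high.
Converting: 8.75 m/s × 1.944 = 17.0 knots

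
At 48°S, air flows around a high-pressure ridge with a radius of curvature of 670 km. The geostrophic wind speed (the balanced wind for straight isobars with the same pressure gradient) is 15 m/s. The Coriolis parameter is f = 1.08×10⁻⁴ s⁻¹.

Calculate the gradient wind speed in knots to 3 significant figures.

Around a high, pressure-gradient force acts outward with centrifugal, so Coriolis balances both:
fV = (1/ρ)|∂P/∂n| + V²/R  →  V² − fR·V + fR·V_g = 0
With fR = 1.08×10⁻⁴ × 670×10³ m = 72.4 m/s:
V = [fR − √((fR)² − 4 fR V_g)]/2 = [72.4 − √(72.4² − 4×72.4×15)]/2 = 21.2 m/s
Supergeostrophic (V > V_g = 15 m/s), as expected around a high.
Converting: 21.2 m/s × 1.944 = 41.3 knots

41.3 knots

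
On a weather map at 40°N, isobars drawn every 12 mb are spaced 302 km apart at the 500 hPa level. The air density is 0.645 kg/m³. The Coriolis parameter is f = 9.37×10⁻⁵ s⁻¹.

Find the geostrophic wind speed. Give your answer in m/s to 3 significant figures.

65.7 m/s

Pressure gradient: |∂P/∂n| = 1200 Pa / 302000 m = 3.97×10⁻³ Pa/m
Geostrophic balance (pressure-gradient force = Coriolis force):
V_g = (1/(fρ)) |∂P/∂n| = 3.97×10⁻³ / (9.37×10⁻⁵ × 0.645) = 65.7 m/s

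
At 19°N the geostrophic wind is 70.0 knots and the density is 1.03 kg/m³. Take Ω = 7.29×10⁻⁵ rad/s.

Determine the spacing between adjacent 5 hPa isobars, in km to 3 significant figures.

Coriolis parameter at 19°N:
f = 2Ω sin φ = 2 × 7.29×10⁻⁵ × sin 19° = 4.75×10⁻⁵ s⁻¹
Wind speed in SI: 70.0 knots = 36.0 m/s
Geostrophic balance rearranged: |∂P/∂n| = f ρ V_g
|∂P/∂n| = 4.75×10⁻⁵ × 1.03 × 36.0 = 1.76×10⁻³ Pa/m
Isobar spacing: Δn = ΔP/|∂P/∂n| = 500 Pa / 1.76×10⁻³ Pa/m = 283986 m ≈ 284 km

284 km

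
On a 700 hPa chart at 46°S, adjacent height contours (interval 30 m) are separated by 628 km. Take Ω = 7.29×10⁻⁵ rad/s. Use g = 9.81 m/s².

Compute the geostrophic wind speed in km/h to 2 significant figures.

Coriolis parameter at 46°S:
f = 2Ω sin φ = 2 × 7.29×10⁻⁵ × sin 46° = 1.05×10⁻⁴ s⁻¹
Height gradient: |∂Z/∂n| = 30 m / 628000 m = 4.78×10⁻⁵
On a pressure surface, geostrophic balance gives V_g = (g/f)|∂Z/∂n|:
V_g = 9.81 × 4.78×10⁻⁵ / 1.05×10⁻⁴ = 4.47 m/s
Converting: 4.47 m/s × 3.6 = 16 km/h

16 km/h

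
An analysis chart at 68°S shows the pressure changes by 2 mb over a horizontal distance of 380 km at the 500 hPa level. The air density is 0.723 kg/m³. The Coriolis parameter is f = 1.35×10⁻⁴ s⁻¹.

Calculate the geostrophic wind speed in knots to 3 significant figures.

Pressure gradient: |∂P/∂n| = 200 Pa / 380000 m = 5.26×10⁻⁴ Pa/m
Geostrophic balance (pressure-gradient force = Coriolis force):
V_g = (1/(fρ)) |∂P/∂n| = 5.26×10⁻⁴ / (1.35×10⁻⁴ × 0.723) = 5.39 m/s
Converting: 5.39 m/s × 1.944 = 10.5 knots

10.5 knots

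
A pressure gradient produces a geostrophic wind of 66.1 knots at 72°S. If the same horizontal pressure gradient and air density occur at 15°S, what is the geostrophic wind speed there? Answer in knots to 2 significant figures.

240 knots

With the same pressure gradient and density, V_g ∝ 1/f ∝ 1/sin φ.
V₂ = V₁ · sin φ₁ / sin φ₂ = 66.1 × sin 72° / sin 15°
V₂ = 66.1 × 0.9511/0.2588 = 240 knots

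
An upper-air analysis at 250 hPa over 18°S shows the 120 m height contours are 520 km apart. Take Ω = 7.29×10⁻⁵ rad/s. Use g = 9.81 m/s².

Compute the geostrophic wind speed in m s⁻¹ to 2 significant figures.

Coriolis parameter at 18°S:
f = 2Ω sin φ = 2 × 7.29×10⁻⁵ × sin 18° = 4.51×10⁻⁵ s⁻¹
Height gradient: |∂Z/∂n| = 120 m / 520000 m = 2.31×10⁻⁴
On a pressure surface, geostrophic balance gives V_g = (g/f)|∂Z/∂n|:
V_g = 9.81 × 2.31×10⁻⁴ / 4.51×10⁻⁵ = 50.2 m/s

50 m s⁻¹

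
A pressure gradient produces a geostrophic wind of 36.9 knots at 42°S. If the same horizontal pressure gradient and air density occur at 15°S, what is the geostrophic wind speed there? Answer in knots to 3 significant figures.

With the same pressure gradient and density, V_g ∝ 1/f ∝ 1/sin φ.
V₂ = V₁ · sin φ₁ / sin φ₂ = 36.9 × sin 42° / sin 15°
V₂ = 36.9 × 0.6691/0.2588 = 95.4 knots

95.4 knots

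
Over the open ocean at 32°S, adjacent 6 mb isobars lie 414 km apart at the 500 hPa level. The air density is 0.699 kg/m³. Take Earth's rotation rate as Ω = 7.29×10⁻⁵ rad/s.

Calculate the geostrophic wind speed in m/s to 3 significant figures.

26.8 m/s

Coriolis parameter at 32°S:
f = 2Ω sin φ = 2 × 7.29×10⁻⁵ × sin 32° = 7.73×10⁻⁵ s⁻¹
Pressure gradient: |∂P/∂n| = 600 Pa / 414000 m = 1.45×10⁻³ Pa/m
Geostrophic balance (pressure-gradient force = Coriolis force):
V_g = (1/(fρ)) |∂P/∂n| = 1.45×10⁻³ / (7.73×10⁻⁵ × 0.699) = 26.8 m/s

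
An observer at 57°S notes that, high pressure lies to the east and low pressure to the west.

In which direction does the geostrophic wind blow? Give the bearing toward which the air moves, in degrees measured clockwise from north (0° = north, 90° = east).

180°

The pressure-gradient force points toward the west (bearing 270°).
Geostrophic balance: in the Southern Hemisphere the Coriolis force deflects motion to the left, so the geostrophic wind blows 90° to the left of the pressure-gradient force (low pressure on the right).
Rotating 270° by 90° counterclockwise gives 180° — the wind blows toward the south.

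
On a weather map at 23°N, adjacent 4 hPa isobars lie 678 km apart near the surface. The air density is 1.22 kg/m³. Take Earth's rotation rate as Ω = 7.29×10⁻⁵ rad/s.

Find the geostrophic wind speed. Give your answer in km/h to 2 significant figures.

Coriolis parameter at 23°N:
f = 2Ω sin φ = 2 × 7.29×10⁻⁵ × sin 23° = 5.70×10⁻⁵ s⁻¹
Pressure gradient: |∂P/∂n| = 400 Pa / 678000 m = 5.90×10⁻⁴ Pa/m
Geostrophic balance (pressure-gradient force = Coriolis force):
V_g = (1/(fρ)) |∂P/∂n| = 5.90×10⁻⁴ / (5.70×10⁻⁵ × 1.22) = 8.49 m/s
Converting: 8.49 m/s × 3.6 = 31 km/h

31 km/h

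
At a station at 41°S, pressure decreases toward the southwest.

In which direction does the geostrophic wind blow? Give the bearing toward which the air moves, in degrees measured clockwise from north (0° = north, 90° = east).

135°

The pressure-gradient force points toward the southwest (bearing 225°).
Geostrophic balance: in the Southern Hemisphere the Coriolis force deflects motion to the left, so the geostrophic wind blows 90° to the left of the pressure-gradient force (low pressure on the right).
Rotating 225° by 90° counterclockwise gives 135° — the wind blows toward the southeast.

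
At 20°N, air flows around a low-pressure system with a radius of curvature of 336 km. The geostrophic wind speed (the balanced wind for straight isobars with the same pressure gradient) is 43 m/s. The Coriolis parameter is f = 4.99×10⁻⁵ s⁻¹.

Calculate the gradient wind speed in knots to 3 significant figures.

Around a low, centrifugal force acts outward with Coriolis, so pressure-gradient force balances both:
(1/ρ)|∂P/∂n| = fV + V²/R  →  V² + fR·V − fR·V_g = 0
With fR = 4.99×10⁻⁵ × 336×10³ m = 16.8 m/s:
V = [−fR + √((fR)² + 4 fR V_g)]/2 = [−16.8 + √(16.8² + 4×16.8×43)]/2 = 19.7 m/s
Subgeostrophic (V < V_g = 43 m/s), as expected around a low.
Converting: 19.7 m/s × 1.944 = 38.4 knots

38.4 knots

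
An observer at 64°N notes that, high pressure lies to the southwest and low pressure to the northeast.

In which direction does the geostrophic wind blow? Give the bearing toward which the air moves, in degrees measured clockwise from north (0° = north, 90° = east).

135°

The pressure-gradient force points toward the northeast (bearing 045°).
Geostrophic balance: in the Northern Hemisphere the Coriolis force deflects motion to the right, so the geostrophic wind blows 90° to the right of the pressure-gradient force (low pressure on the left).
Rotating 045° by 90° clockwise gives 135° — the wind blows toward the southeast.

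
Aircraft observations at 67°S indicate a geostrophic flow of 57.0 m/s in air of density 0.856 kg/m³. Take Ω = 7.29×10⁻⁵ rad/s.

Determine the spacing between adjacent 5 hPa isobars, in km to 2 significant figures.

76 km

Coriolis parameter at 67°S:
f = 2Ω sin φ = 2 × 7.29×10⁻⁵ × sin 67° = 1.34×10⁻⁴ s⁻¹
Geostrophic balance rearranged: |∂P/∂n| = f ρ V_g
|∂P/∂n| = 1.34×10⁻⁴ × 0.856 × 57.0 = 6.55×10⁻³ Pa/m
Isobar spacing: Δn = ΔP/|∂P/∂n| = 500 Pa / 6.55×10⁻³ Pa/m = 76355 m ≈ 76 km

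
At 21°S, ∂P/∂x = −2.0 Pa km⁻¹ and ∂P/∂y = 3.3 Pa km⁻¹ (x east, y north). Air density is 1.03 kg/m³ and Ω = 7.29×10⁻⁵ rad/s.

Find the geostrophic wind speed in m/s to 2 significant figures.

Coriolis parameter at 21°S:
f = 2Ω sin φ = 2 × 7.29×10⁻⁵ × sin 21° = 5.23×10⁻⁵ s⁻¹
In the Southern Hemisphere f is negative: f = −5.23×10⁻⁵ s⁻¹.
Component geostrophic relations (x east, y north):
u_g = −(1/(fρ)) ∂P/∂y,  v_g = (1/(fρ)) ∂P/∂x
u_g = −(3.3×10⁻³)/(−5.23×10⁻⁵ × 1.03) = 61.3 m/s;  v_g = (−2.0×10⁻³)/(−5.23×10⁻⁵ × 1.03) = 37.2 m/s
|V_g| = √(u_g² + v_g²) = 71.7 m/s

72 m/s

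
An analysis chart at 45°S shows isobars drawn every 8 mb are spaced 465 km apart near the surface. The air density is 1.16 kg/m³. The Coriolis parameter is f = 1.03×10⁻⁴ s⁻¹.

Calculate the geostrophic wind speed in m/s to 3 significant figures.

14.4 m/s

Pressure gradient: |∂P/∂n| = 800 Pa / 465000 m = 1.72×10⁻³ Pa/m
Geostrophic balance (pressure-gradient force = Coriolis force):
V_g = (1/(fρ)) |∂P/∂n| = 1.72×10⁻³ / (1.03×10⁻⁴ × 1.16) = 14.4 m/s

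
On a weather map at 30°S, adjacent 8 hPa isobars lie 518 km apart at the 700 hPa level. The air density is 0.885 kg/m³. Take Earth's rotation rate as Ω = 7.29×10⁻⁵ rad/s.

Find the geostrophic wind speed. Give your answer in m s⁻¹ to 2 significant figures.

Coriolis parameter at 30°S:
f = 2Ω sin φ = 2 × 7.29×10⁻⁵ × sin 30° = 7.29×10⁻⁵ s⁻¹
Pressure gradient: |∂P/∂n| = 800 Pa / 518000 m = 1.54×10⁻³ Pa/m
Geostrophic balance (pressure-gradient force = Coriolis force):
V_g = (1/(fρ)) |∂P/∂n| = 1.54×10⁻³ / (7.29×10⁻⁵ × 0.885) = 23.9 m/s

24 m s⁻¹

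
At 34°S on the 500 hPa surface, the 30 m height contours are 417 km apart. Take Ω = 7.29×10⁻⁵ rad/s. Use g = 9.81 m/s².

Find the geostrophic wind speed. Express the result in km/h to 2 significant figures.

31 km/h

Coriolis parameter at 34°S:
f = 2Ω sin φ = 2 × 7.29×10⁻⁵ × sin 34° = 8.15×10⁻⁵ s⁻¹
Height gradient: |∂Z/∂n| = 30 m / 417000 m = 7.19×10⁻⁵
On a pressure surface, geostrophic balance gives V_g = (g/f)|∂Z/∂n|:
V_g = 9.81 × 7.19×10⁻⁵ / 8.15×10⁻⁵ = 8.66 m/s
Converting: 8.66 m/s × 3.6 = 31 km/h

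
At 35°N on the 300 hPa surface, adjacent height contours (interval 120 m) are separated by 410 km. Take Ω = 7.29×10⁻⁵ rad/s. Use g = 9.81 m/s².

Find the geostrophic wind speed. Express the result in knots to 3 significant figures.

66.7 knots

Coriolis parameter at 35°N:
f = 2Ω sin φ = 2 × 7.29×10⁻⁵ × sin 35° = 8.36×10⁻⁵ s⁻¹
Height gradient: |∂Z/∂n| = 120 m / 410000 m = 2.93×10⁻⁴
On a pressure surface, geostrophic balance gives V_g = (g/f)|∂Z/∂n|:
V_g = 9.81 × 2.93×10⁻⁴ / 8.36×10⁻⁵ = 34.3 m/s
Converting: 34.3 m/s × 1.944 = 66.7 knots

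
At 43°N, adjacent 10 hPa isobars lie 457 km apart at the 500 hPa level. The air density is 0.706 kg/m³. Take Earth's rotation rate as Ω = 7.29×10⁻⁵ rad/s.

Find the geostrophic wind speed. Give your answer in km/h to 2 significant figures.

110 km/h

Coriolis parameter at 43°N:
f = 2Ω sin φ = 2 × 7.29×10⁻⁵ × sin 43° = 9.94×10⁻⁵ s⁻¹
Pressure gradient: |∂P/∂n| = 1000 Pa / 457000 m = 2.19×10⁻³ Pa/m
Geostrophic balance (pressure-gradient force = Coriolis force):
V_g = (1/(fρ)) |∂P/∂n| = 2.19×10⁻³ / (9.94×10⁻⁵ × 0.706) = 31.2 m/s
Converting: 31.2 m/s × 3.6 = 110 km/h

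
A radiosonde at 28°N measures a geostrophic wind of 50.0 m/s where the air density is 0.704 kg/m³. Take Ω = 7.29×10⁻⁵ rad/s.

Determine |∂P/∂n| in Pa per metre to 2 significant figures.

Coriolis parameter at 28°N:
f = 2Ω sin φ = 2 × 7.29×10⁻⁵ × sin 28° = 6.84×10⁻⁵ s⁻¹
Geostrophic balance rearranged: |∂P/∂n| = f ρ V_g
|∂P/∂n| = 6.84×10⁻⁵ × 0.704 × 50.0 = 2.41×10⁻³ Pa/m

2.4×10⁻³ Pa/m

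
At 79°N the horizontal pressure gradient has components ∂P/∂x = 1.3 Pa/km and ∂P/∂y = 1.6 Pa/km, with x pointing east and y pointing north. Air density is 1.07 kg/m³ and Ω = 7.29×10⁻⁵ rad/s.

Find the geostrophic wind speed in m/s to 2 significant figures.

Coriolis parameter at 79°N:
f = 2Ω sin φ = 2 × 7.29×10⁻⁵ × sin 79° = 1.43×10⁻⁴ s⁻¹
Component geostrophic relations (x east, y north):
u_g = −(1/(fρ)) ∂P/∂y,  v_g = (1/(fρ)) ∂P/∂x
u_g = −(1.6×10⁻³)/(1.43×10⁻⁴ × 1.07) = −10.4 m/s;  v_g = (1.3×10⁻³)/(1.43×10⁻⁴ × 1.07) = 8.49 m/s
|V_g| = √(u_g² + v_g²) = 13.5 m/s

13 m/s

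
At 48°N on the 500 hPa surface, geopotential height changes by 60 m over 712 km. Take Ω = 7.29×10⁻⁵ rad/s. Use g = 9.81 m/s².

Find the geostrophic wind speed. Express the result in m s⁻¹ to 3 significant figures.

Coriolis parameter at 48°N:
f = 2Ω sin φ = 2 × 7.29×10⁻⁵ × sin 48° = 1.08×10⁻⁴ s⁻¹
Height gradient: |∂Z/∂n| = 60 m / 712000 m = 8.43×10⁻⁵
On a pressure surface, geostrophic balance gives V_g = (g/f)|∂Z/∂n|:
V_g = 9.81 × 8.43×10⁻⁵ / 1.08×10⁻⁴ = 7.63 m/s

7.63 m s⁻¹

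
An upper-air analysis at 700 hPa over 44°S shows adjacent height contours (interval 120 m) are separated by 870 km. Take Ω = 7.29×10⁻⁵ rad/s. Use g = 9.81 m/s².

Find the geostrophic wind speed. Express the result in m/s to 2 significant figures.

13 m/s

Coriolis parameter at 44°S:
f = 2Ω sin φ = 2 × 7.29×10⁻⁵ × sin 44° = 1.01×10⁻⁴ s⁻¹
Height gradient: |∂Z/∂n| = 120 m / 870000 m = 1.38×10⁻⁴
On a pressure surface, geostrophic balance gives V_g = (g/f)|∂Z/∂n|:
V_g = 9.81 × 1.38×10⁻⁴ / 1.01×10⁻⁴ = 13.4 m/s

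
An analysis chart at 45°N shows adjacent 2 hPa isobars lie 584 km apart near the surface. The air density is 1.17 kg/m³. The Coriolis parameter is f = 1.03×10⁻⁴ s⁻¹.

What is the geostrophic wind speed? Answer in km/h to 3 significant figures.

Pressure gradient: |∂P/∂n| = 200 Pa / 584000 m = 3.42×10⁻⁴ Pa/m
Geostrophic balance (pressure-gradient force = Coriolis force):
V_g = (1/(fρ)) |∂P/∂n| = 3.42×10⁻⁴ / (1.03×10⁻⁴ × 1.17) = 2.84 m/s
Converting: 2.84 m/s × 3.6 = 10.2 km/h

10.2 km/h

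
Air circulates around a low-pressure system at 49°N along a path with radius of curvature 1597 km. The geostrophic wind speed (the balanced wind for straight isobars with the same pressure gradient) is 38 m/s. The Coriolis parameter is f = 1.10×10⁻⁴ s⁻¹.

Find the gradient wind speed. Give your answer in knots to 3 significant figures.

Around a low, centrifugal force acts outward with Coriolis, so pressure-gradient force balances both:
(1/ρ)|∂P/∂n| = fV + V²/R  →  V² + fR·V − fR·V_g = 0
With fR = 1.10×10⁻⁴ × 1597×10³ m = 176 m/s:
V = [−fR + √((fR)² + 4 fR V_g)]/2 = [−176 + √(176² + 4×176×38)]/2 = 32.1 m/s
Subgeostrophic (V < V_g = 38 m/s), as expected around a low.
Converting: 32.1 m/s × 1.944 = 62.4 knots

62.4 knots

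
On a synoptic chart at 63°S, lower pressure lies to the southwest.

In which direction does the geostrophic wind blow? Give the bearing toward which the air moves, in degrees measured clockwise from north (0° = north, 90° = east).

The pressure-gradient force points toward the southwest (bearing 225°).
Geostrophic balance: in the Southern Hemisphere the Coriolis force deflects motion to the left, so the geostrophic wind blows 90° to the left of the pressure-gradient force (low pressure on the right).
Rotating 225° by 90° counterclockwise gives 135° — the wind blows toward the southeast.

135°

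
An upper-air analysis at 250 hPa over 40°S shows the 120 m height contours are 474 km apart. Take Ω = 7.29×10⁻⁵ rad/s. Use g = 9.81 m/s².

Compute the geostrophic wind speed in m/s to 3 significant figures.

26.5 m/s

Coriolis parameter at 40°S:
f = 2Ω sin φ = 2 × 7.29×10⁻⁵ × sin 40° = 9.37×10⁻⁵ s⁻¹
Height gradient: |∂Z/∂n| = 120 m / 474000 m = 2.53×10⁻⁴
On a pressure surface, geostrophic balance gives V_g = (g/f)|∂Z/∂n|:
V_g = 9.81 × 2.53×10⁻⁴ / 9.37×10⁻⁵ = 26.5 m/s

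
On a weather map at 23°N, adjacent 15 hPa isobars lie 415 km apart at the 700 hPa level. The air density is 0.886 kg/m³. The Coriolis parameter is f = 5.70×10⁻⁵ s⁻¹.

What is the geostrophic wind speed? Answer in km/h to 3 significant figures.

Pressure gradient: |∂P/∂n| = 1500 Pa / 415000 m = 3.61×10⁻³ Pa/m
Geostrophic balance (pressure-gradient force = Coriolis force):
V_g = (1/(fρ)) |∂P/∂n| = 3.61×10⁻³ / (5.70×10⁻⁵ × 0.886) = 71.6 m/s
Converting: 71.6 m/s × 3.6 = 258 km/h

258 km/h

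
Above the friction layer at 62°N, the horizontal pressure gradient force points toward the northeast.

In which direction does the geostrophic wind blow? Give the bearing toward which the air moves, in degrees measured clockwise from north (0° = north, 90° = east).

135°

The pressure-gradient force points toward the northeast (bearing 045°).
Geostrophic balance: in the Northern Hemisphere the Coriolis force deflects motion to the right, so the geostrophic wind blows 90° to the right of the pressure-gradient force (low pressure on the left).
Rotating 045° by 90° clockwise gives 135° — the wind blows toward the southeast.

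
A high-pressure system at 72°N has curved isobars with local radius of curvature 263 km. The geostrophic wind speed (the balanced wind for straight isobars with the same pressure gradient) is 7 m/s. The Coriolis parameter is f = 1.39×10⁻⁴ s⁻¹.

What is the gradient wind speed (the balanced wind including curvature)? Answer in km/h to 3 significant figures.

Around a high, pressure-gradient force acts outward with centrifugal, so Coriolis balances both:
fV = (1/ρ)|∂P/∂n| + V²/R  →  V² − fR·V + fR·V_g = 0
With fR = 1.39×10⁻⁴ × 263×10³ m = 36.6 m/s:
V = [fR − √((fR)² − 4 fR V_g)]/2 = [36.6 − √(36.6² − 4×36.6×7)]/2 = 9.44 m/s
Supergeostrophic (V > V_g = 7 m/s), as expected around a high.
Converting: 9.44 m/s × 3.6 = 34.0 km/h

34.0 km/h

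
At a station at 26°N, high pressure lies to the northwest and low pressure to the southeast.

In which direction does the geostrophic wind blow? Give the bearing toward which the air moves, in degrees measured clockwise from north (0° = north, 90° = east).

The pressure-gradient force points toward the southeast (bearing 135°).
Geostrophic balance: in the Northern Hemisphere the Coriolis force deflects motion to the right, so the geostrophic wind blows 90° to the right of the pressure-gradient force (low pressure on the left).
Rotating 135° by 90° clockwise gives 225° — the wind blows toward the southwest.

225°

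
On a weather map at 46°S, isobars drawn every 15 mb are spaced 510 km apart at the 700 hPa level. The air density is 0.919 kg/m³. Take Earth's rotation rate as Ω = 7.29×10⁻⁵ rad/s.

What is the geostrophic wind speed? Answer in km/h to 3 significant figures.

110 km/h

Coriolis parameter at 46°S:
f = 2Ω sin φ = 2 × 7.29×10⁻⁵ × sin 46° = 1.05×10⁻⁴ s⁻¹
Pressure gradient: |∂P/∂n| = 1500 Pa / 510000 m = 2.94×10⁻³ Pa/m
Geostrophic balance (pressure-gradient force = Coriolis force):
V_g = (1/(fρ)) |∂P/∂n| = 2.94×10⁻³ / (1.05×10⁻⁴ × 0.919) = 30.5 m/s
Converting: 30.5 m/s × 3.6 = 110 km/h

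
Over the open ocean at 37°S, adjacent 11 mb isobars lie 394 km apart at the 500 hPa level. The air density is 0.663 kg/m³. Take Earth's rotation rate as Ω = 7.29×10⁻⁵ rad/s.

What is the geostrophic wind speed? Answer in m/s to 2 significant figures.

48 m/s

Coriolis parameter at 37°S:
f = 2Ω sin φ = 2 × 7.29×10⁻⁵ × sin 37° = 8.77×10⁻⁵ s⁻¹
Pressure gradient: |∂P/∂n| = 1100 Pa / 394000 m = 2.79×10⁻³ Pa/m
Geostrophic balance (pressure-gradient force = Coriolis force):
V_g = (1/(fρ)) |∂P/∂n| = 2.79×10⁻³ / (8.77×10⁻⁵ × 0.663) = 48.0 m/s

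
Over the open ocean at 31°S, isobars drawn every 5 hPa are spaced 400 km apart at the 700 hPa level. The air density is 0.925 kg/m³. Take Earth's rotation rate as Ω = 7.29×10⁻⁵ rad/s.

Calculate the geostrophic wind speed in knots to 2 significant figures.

Coriolis parameter at 31°S:
f = 2Ω sin φ = 2 × 7.29×10⁻⁵ × sin 31° = 7.51×10⁻⁵ s⁻¹
Pressure gradient: |∂P/∂n| = 500 Pa / 400000 m = 1.25×10⁻³ Pa/m
Geostrophic balance (pressure-gradient force = Coriolis force):
V_g = (1/(fρ)) |∂P/∂n| = 1.25×10⁻³ / (7.51×10⁻⁵ × 0.925) = 18.0 m/s
Converting: 18.0 m/s × 1.944 = 35 knots

35 knots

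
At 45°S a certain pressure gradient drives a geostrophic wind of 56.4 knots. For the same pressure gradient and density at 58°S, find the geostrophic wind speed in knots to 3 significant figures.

With the same pressure gradient and density, V_g ∝ 1/f ∝ 1/sin φ.
V₂ = V₁ · sin φ₁ / sin φ₂ = 56.4 × sin 45° / sin 58°
V₂ = 56.4 × 0.7071/0.8480 = 47.0 knots

47.0 knots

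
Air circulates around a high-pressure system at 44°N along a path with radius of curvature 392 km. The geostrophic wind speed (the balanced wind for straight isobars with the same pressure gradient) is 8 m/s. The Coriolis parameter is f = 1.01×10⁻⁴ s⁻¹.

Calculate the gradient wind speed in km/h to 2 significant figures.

Around a high, pressure-gradient force acts outward with centrifugal, so Coriolis balances both:
fV = (1/ρ)|∂P/∂n| + V²/R  →  V² − fR·V + fR·V_g = 0
With fR = 1.01×10⁻⁴ × 392×10³ m = 39.6 m/s:
V = [fR − √((fR)² − 4 fR V_g)]/2 = [39.6 − √(39.6² − 4×39.6×8)]/2 = 11.1 m/s
Supergeostrophic (V > V_g = 8 m/s), as expected around a high.
Converting: 11.1 m/s × 3.6 = 40 km/h

40 km/h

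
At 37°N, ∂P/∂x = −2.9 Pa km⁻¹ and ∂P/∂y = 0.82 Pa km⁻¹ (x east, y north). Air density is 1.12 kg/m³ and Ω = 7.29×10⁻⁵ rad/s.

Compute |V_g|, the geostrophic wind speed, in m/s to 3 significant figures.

30.7 m/s

Coriolis parameter at 37°N:
f = 2Ω sin φ = 2 × 7.29×10⁻⁵ × sin 37° = 8.77×10⁻⁵ s⁻¹
Component geostrophic relations (x east, y north):
u_g = −(1/(fρ)) ∂P/∂y,  v_g = (1/(fρ)) ∂P/∂x
u_g = −(0.82×10⁻³)/(8.77×10⁻⁵ × 1.12) = −8.34 m/s;  v_g = (−2.9×10⁻³)/(8.77×10⁻⁵ × 1.12) = −29.5 m/s
|V_g| = √(u_g² + v_g²) = 30.7 m/s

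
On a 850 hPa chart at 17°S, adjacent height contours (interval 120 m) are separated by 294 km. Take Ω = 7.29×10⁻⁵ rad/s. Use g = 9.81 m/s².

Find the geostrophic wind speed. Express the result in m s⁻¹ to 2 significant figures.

Coriolis parameter at 17°S:
f = 2Ω sin φ = 2 × 7.29×10⁻⁵ × sin 17° = 4.26×10⁻⁵ s⁻¹
Height gradient: |∂Z/∂n| = 120 m / 294000 m = 4.08×10⁻⁴
On a pressure surface, geostrophic balance gives V_g = (g/f)|∂Z/∂n|:
V_g = 9.81 × 4.08×10⁻⁴ / 4.26×10⁻⁵ = 93.9 m/s

94 m s⁻¹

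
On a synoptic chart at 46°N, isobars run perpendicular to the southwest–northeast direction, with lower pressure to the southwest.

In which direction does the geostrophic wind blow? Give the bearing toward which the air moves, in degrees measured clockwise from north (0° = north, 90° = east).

The pressure-gradient force points toward the southwest (bearing 225°).
Geostrophic balance: in the Northern Hemisphere the Coriolis force deflects motion to the right, so the geostrophic wind blows 90° to the right of the pressure-gradient force (low pressure on the left).
Rotating 225° by 90° clockwise gives 315° — the wind blows toward the northwest.

315°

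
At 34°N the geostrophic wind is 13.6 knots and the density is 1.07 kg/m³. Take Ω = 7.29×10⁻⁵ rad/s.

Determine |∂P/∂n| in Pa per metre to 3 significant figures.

Coriolis parameter at 34°N:
f = 2Ω sin φ = 2 × 7.29×10⁻⁵ × sin 34° = 8.15×10⁻⁵ s⁻¹
Wind speed in SI: 13.6 knots = 7.00 m/s
Geostrophic balance rearranged: |∂P/∂n| = f ρ V_g
|∂P/∂n| = 8.15×10⁻⁵ × 1.07 × 7.00 = 6.10×10⁻⁴ Pa/m

6.10×10⁻⁴ Pa/m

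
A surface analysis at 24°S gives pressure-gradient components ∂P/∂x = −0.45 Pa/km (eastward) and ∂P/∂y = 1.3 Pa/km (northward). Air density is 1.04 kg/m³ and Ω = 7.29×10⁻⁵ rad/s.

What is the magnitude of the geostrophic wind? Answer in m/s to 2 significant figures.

22 m/s

Coriolis parameter at 24°S:
f = 2Ω sin φ = 2 × 7.29×10⁻⁵ × sin 24° = 5.93×10⁻⁵ s⁻¹
In the Southern Hemisphere f is negative: f = −5.93×10⁻⁵ s⁻¹.
Component geostrophic relations (x east, y north):
u_g = −(1/(fρ)) ∂P/∂y,  v_g = (1/(fρ)) ∂P/∂x
u_g = −(1.3×10⁻³)/(−5.93×10⁻⁵ × 1.04) = 21.1 m/s;  v_g = (−0.45×10⁻³)/(−5.93×10⁻⁵ × 1.04) = 7.30 m/s
|V_g| = √(u_g² + v_g²) = 22.3 m/s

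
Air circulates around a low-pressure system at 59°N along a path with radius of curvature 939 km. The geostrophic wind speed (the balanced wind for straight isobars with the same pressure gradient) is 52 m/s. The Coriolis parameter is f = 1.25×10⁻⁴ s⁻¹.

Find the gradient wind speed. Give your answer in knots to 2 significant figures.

Around a low, centrifugal force acts outward with Coriolis, so pressure-gradient force balances both:
(1/ρ)|∂P/∂n| = fV + V²/R  →  V² + fR·V − fR·V_g = 0
With fR = 1.25×10⁻⁴ × 939×10³ m = 117 m/s:
V = [−fR + √((fR)² + 4 fR V_g)]/2 = [−117 + √(117² + 4×117×52)]/2 = 39 m/s
Subgeostrophic (V < V_g = 52 m/s), as expected around a low.
Converting: 39 m/s × 1.944 = 76 knots

76 knots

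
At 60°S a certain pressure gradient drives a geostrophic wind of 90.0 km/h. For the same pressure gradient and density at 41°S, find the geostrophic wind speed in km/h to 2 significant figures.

120 km/h

With the same pressure gradient and density, V_g ∝ 1/f ∝ 1/sin φ.
V₂ = V₁ · sin φ₁ / sin φ₂ = 90.0 × sin 60° / sin 41°
V₂ = 90.0 × 0.8660/0.6561 = 120 km/h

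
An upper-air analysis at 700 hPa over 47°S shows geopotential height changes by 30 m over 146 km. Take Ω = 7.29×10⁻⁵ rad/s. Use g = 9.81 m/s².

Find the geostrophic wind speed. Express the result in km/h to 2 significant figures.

68 km/h

Coriolis parameter at 47°S:
f = 2Ω sin φ = 2 × 7.29×10⁻⁵ × sin 47° = 1.07×10⁻⁴ s⁻¹
Height gradient: |∂Z/∂n| = 30 m / 146000 m = 2.05×10⁻⁴
On a pressure surface, geostrophic balance gives V_g = (g/f)|∂Z/∂n|:
V_g = 9.81 × 2.05×10⁻⁴ / 1.07×10⁻⁴ = 18.9 m/s
Converting: 18.9 m/s × 3.6 = 68 km/h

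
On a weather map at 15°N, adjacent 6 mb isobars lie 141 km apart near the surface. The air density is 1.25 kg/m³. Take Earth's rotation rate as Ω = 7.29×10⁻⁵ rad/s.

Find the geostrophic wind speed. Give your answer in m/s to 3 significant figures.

90.2 m/s

Coriolis parameter at 15°N:
f = 2Ω sin φ = 2 × 7.29×10⁻⁵ × sin 15° = 3.77×10⁻⁵ s⁻¹
Pressure gradient: |∂P/∂n| = 600 Pa / 141000 m = 4.26×10⁻³ Pa/m
Geostrophic balance (pressure-gradient force = Coriolis force):
V_g = (1/(fρ)) |∂P/∂n| = 4.26×10⁻³ / (3.77×10⁻⁵ × 1.25) = 90.2 m/s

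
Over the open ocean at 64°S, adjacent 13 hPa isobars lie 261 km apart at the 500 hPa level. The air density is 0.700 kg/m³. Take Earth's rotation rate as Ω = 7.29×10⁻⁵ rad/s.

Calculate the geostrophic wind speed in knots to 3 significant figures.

Coriolis parameter at 64°S:
f = 2Ω sin φ = 2 × 7.29×10⁻⁵ × sin 64° = 1.31×10⁻⁴ s⁻¹
Pressure gradient: |∂P/∂n| = 1300 Pa / 261000 m = 4.98×10⁻³ Pa/m
Geostrophic balance (pressure-gradient force = Coriolis force):
V_g = (1/(fρ)) |∂P/∂n| = 4.98×10⁻³ / (1.31×10⁻⁴ × 0.700) = 54.3 m/s
Converting: 54.3 m/s × 1.944 = 106 knots

106 knots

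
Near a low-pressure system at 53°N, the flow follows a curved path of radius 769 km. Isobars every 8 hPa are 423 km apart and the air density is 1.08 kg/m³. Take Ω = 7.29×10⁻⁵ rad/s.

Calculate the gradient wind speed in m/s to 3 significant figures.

13.1 m/s

Coriolis parameter at 53°N:
f = 2Ω sin φ = 2 × 7.29×10⁻⁵ × sin 53° = 1.16×10⁻⁴ s⁻¹
Pressure gradient: |∂P/∂n| = 800 Pa / 423000 m = 1.89×10⁻³ Pa/m
Geostrophic speed: V_g = |∂P/∂n|/(fρ) = 1.89×10⁻³/(1.16×10⁻⁴ × 1.08) = 15.0 m/s
Around a low, centrifugal force acts outward with Coriolis, so pressure-gradient force balances both:
(1/ρ)|∂P/∂n| = fV + V²/R  →  V² + fR·V − fR·V_g = 0
With fR = 1.16×10⁻⁴ × 769×10³ m = 89.5 m/s:
V = [−fR + √((fR)² + 4 fR V_g)]/2 = [−89.5 + √(89.5² + 4×89.5×15)]/2 = 13.1 m/s
Subgeostrophic (V < V_g = 15 m/s), as expected around a low.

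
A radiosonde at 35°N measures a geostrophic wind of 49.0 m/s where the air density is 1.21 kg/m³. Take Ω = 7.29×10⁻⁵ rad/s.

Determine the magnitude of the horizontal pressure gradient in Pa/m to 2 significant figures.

Coriolis parameter at 35°N:
f = 2Ω sin φ = 2 × 7.29×10⁻⁵ × sin 35° = 8.36×10⁻⁵ s⁻¹
Geostrophic balance rearranged: |∂P/∂n| = f ρ V_g
|∂P/∂n| = 8.36×10⁻⁵ × 1.21 × 49.0 = 4.96×10⁻³ Pa/m

5.0×10⁻³ Pa/m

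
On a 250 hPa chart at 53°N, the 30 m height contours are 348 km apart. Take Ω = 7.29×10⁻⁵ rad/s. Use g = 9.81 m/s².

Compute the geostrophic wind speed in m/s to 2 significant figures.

7.3 m/s

Coriolis parameter at 53°N:
f = 2Ω sin φ = 2 × 7.29×10⁻⁵ × sin 53° = 1.16×10⁻⁴ s⁻¹
Height gradient: |∂Z/∂n| = 30 m / 348000 m = 8.62×10⁻⁵
On a pressure surface, geostrophic balance gives V_g = (g/f)|∂Z/∂n|:
V_g = 9.81 × 8.62×10⁻⁵ / 1.16×10⁻⁴ = 7.26 m/s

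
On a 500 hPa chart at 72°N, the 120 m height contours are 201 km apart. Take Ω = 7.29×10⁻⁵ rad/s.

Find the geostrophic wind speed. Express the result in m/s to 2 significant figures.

Coriolis parameter at 72°N:
f = 2Ω sin φ = 2 × 7.29×10⁻⁵ × sin 72° = 1.39×10⁻⁴ s⁻¹
Height gradient: |∂Z/∂n| = 120 m / 201000 m = 5.97×10⁻⁴
On a pressure surface, geostrophic balance gives V_g = (g/f)|∂Z/∂n|:
V_g = 9.81 × 5.97×10⁻⁴ / 1.39×10⁻⁴ = 42.2 m/s

42 m/s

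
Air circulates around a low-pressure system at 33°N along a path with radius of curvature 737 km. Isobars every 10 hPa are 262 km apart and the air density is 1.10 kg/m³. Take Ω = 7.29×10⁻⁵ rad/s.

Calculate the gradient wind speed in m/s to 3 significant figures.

29.2 m/s

Coriolis parameter at 33°N:
f = 2Ω sin φ = 2 × 7.29×10⁻⁵ × sin 33° = 7.94×10⁻⁵ s⁻¹
Pressure gradient: |∂P/∂n| = 1000 Pa / 262000 m = 3.82×10⁻³ Pa/m
Geostrophic speed: V_g = |∂P/∂n|/(fρ) = 3.82×10⁻³/(7.94×10⁻⁵ × 1.10) = 43.7 m/s
Around a low, centrifugal force acts outward with Coriolis, so pressure-gradient force balances both:
(1/ρ)|∂P/∂n| = fV + V²/R  →  V² + fR·V − fR·V_g = 0
With fR = 7.94×10⁻⁵ × 737×10³ m = 58.5 m/s:
V = [−fR + √((fR)² + 4 fR V_g)]/2 = [−58.5 + √(58.5² + 4×58.5×43.7)]/2 = 29.2 m/s
Subgeostrophic (V < V_g = 43.7 m/s), as expected around a low.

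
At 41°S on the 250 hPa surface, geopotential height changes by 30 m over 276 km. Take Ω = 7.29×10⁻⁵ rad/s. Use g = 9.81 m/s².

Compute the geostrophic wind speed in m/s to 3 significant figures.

11.1 m/s

Coriolis parameter at 41°S:
f = 2Ω sin φ = 2 × 7.29×10⁻⁵ × sin 41° = 9.57×10⁻⁵ s⁻¹
Height gradient: |∂Z/∂n| = 30 m / 276000 m = 1.09×10⁻⁴
On a pressure surface, geostrophic balance gives V_g = (g/f)|∂Z/∂n|:
V_g = 9.81 × 1.09×10⁻⁴ / 9.57×10⁻⁵ = 11.1 m/s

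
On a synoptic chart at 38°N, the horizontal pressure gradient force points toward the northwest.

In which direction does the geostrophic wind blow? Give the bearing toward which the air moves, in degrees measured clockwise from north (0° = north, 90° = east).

The pressure-gradient force points toward the northwest (bearing 315°).
Geostrophic balance: in the Northern Hemisphere the Coriolis force deflects motion to the right, so the geostrophic wind blows 90° to the right of the pressure-gradient force (low pressure on the left).
Rotating 315° by 90° clockwise gives 045° — the wind blows toward the northeast.

045°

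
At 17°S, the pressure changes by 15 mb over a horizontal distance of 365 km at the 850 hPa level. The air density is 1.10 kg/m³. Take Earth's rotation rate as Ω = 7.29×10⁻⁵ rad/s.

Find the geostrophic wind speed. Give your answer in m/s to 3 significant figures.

87.6 m/s

Coriolis parameter at 17°S:
f = 2Ω sin φ = 2 × 7.29×10⁻⁵ × sin 17° = 4.26×10⁻⁵ s⁻¹
Pressure gradient: |∂P/∂n| = 1500 Pa / 365000 m = 4.11×10⁻³ Pa/m
Geostrophic balance (pressure-gradient force = Coriolis force):
V_g = (1/(fρ)) |∂P/∂n| = 4.11×10⁻³ / (4.26×10⁻⁵ × 1.10) = 87.6 m/s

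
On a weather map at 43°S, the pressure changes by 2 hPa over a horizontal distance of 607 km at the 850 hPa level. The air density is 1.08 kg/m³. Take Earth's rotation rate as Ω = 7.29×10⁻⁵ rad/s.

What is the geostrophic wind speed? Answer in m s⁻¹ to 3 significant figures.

3.07 m s⁻¹

Coriolis parameter at 43°S:
f = 2Ω sin φ = 2 × 7.29×10⁻⁵ × sin 43° = 9.94×10⁻⁵ s⁻¹
Pressure gradient: |∂P/∂n| = 200 Pa / 607000 m = 3.29×10⁻⁴ Pa/m
Geostrophic balance (pressure-gradient force = Coriolis force):
V_g = (1/(fρ)) |∂P/∂n| = 3.29×10⁻⁴ / (9.94×10⁻⁵ × 1.08) = 3.07 m/s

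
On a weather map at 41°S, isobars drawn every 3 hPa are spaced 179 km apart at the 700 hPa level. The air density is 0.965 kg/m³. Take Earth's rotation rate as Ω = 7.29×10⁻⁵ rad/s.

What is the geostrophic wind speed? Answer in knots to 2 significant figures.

35 knots

Coriolis parameter at 41°S:
f = 2Ω sin φ = 2 × 7.29×10⁻⁵ × sin 41° = 9.57×10⁻⁵ s⁻¹
Pressure gradient: |∂P/∂n| = 300 Pa / 179000 m = 1.68×10⁻³ Pa/m
Geostrophic balance (pressure-gradient force = Coriolis force):
V_g = (1/(fρ)) |∂P/∂n| = 1.68×10⁻³ / (9.57×10⁻⁵ × 0.965) = 18.2 m/s
Converting: 18.2 m/s × 1.944 = 35 knots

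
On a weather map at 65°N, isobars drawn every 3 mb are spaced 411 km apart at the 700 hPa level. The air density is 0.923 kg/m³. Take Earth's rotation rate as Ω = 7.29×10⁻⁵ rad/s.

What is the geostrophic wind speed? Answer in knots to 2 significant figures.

12 knots

Coriolis parameter at 65°N:
f = 2Ω sin φ = 2 × 7.29×10⁻⁵ × sin 65° = 1.32×10⁻⁴ s⁻¹
Pressure gradient: |∂P/∂n| = 300 Pa / 411000 m = 7.30×10⁻⁴ Pa/m
Geostrophic balance (pressure-gradient force = Coriolis force):
V_g = (1/(fρ)) |∂P/∂n| = 7.30×10⁻⁴ / (1.32×10⁻⁴ × 0.923) = 5.98 m/s
Converting: 5.98 m/s × 1.944 = 12 knots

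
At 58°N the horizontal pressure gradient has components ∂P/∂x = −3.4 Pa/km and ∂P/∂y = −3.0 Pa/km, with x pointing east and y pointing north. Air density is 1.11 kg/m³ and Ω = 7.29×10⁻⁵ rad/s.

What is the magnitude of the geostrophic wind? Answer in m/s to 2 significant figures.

Coriolis parameter at 58°N:
f = 2Ω sin φ = 2 × 7.29×10⁻⁵ × sin 58° = 1.24×10⁻⁴ s⁻¹
Component geostrophic relations (x east, y north):
u_g = −(1/(fρ)) ∂P/∂y,  v_g = (1/(fρ)) ∂P/∂x
u_g = −(−3.0×10⁻³)/(1.24×10⁻⁴ × 1.11) = 21.9 m/s;  v_g = (−3.4×10⁻³)/(1.24×10⁻⁴ × 1.11) = −24.8 m/s
|V_g| = √(u_g² + v_g²) = 33.0 m/s

33 m/s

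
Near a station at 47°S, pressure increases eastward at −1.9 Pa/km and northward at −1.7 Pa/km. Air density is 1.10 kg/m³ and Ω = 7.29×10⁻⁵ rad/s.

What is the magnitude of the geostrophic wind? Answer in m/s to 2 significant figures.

Coriolis parameter at 47°S:
f = 2Ω sin φ = 2 × 7.29×10⁻⁵ × sin 47° = 1.07×10⁻⁴ s⁻¹
In the Southern Hemisphere f is negative: f = −1.07×10⁻⁴ s⁻¹.
Component geostrophic relations (x east, y north):
u_g = −(1/(fρ)) ∂P/∂y,  v_g = (1/(fρ)) ∂P/∂x
u_g = −(−1.7×10⁻³)/(−1.07×10⁻⁴ × 1.10) = −14.5 m/s;  v_g = (−1.9×10⁻³)/(−1.07×10⁻⁴ × 1.10) = 16.2 m/s
|V_g| = √(u_g² + v_g²) = 21.7 m/s

22 m/s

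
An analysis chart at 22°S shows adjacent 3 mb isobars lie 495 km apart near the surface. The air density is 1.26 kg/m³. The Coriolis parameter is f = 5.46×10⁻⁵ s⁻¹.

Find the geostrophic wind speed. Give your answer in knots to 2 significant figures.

17 knots

Pressure gradient: |∂P/∂n| = 300 Pa / 495000 m = 6.06×10⁻⁴ Pa/m
Geostrophic balance (pressure-gradient force = Coriolis force):
V_g = (1/(fρ)) |∂P/∂n| = 6.06×10⁻⁴ / (5.46×10⁻⁵ × 1.26) = 8.81 m/s
Converting: 8.81 m/s × 1.944 = 17 knots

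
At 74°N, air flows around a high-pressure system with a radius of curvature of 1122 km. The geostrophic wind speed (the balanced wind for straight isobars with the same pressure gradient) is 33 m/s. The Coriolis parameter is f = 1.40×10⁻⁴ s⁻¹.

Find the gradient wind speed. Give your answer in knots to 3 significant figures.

Around a high, pressure-gradient force acts outward with centrifugal, so Coriolis balances both:
fV = (1/ρ)|∂P/∂n| + V²/R  →  V² − fR·V + fR·V_g = 0
With fR = 1.40×10⁻⁴ × 1122×10³ m = 157 m/s:
V = [fR − √((fR)² − 4 fR V_g)]/2 = [157 − √(157² − 4×157×33)]/2 = 47.2 m/s
Supergeostrophic (V > V_g = 33 m/s), as expected around a high.
Converting: 47.2 m/s × 1.944 = 91.7 knots

91.7 knots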